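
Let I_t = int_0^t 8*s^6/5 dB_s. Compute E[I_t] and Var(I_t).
E[I_t] = 0; Var(I_t) = 64*t^13/325

The Itô integral of a deterministic integrand f(s) has mean 0 because each increment f(s) * (B_{s+ds} - B_s) has mean 0. By the Itô isometry:
  Var( int_0^t f(s) dB_s ) = E[ (int_0^t f(s) dB_s)^2 ] = int_0^t f(s)^2 ds.
Here f(s) = 8*s^6/5, so f(s)^2 = 64*s^12/25. Integrate:
  int_0^t (64*s^12/25) ds = 64*t^13/325.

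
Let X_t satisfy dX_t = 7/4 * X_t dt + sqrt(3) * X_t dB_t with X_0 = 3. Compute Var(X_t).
Var(X_t) = 9*(exp(3*t) - 1)*exp(7*t/2)

For GBM dX = mu X dt + sigma X dB with X_0 = x_0, apply Itô to Y = log X: dY = (mu - sigma^2/2) dt + sigma dB, so Y_t = log(x_0) + (mu - sigma^2/2) t + sigma B_t and hence X_t = x_0 * exp((mu - sigma^2/2) t + sigma B_t).
With mu = 7/4, sigma = sqrt(3), x_0 = 3, this gives:
  X_t = 3 * exp((1/4) * t + (sqrt(3)) * B_t).
Since sigma*B_t ~ Normal(0, sigma^2 t), E[exp(sigma*B_t)] = exp(sigma^2 t / 2); so E[X_t] = x_0 * exp((mu - sigma^2/2) t) * exp(sigma^2 t / 2) = x_0 * exp(mu t) = 3*exp(7*t/4).
Var(X_t) = E[X_t^2] - (E[X_t])^2 = x_0^2 * exp(2 mu t) * (exp(sigma^2 t) - 1) = 9*(exp(3*t) - 1)*exp(7*t/2).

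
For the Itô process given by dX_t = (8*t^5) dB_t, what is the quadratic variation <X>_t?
<X>_t = 64*t^11/11

For an Itô process dX_t = a(t) dt + b(t) dB_t, the quadratic variation is <X>_t = int_0^t b(s)^2 ds (the drift term does not contribute). Here b(s) = 8*s^5, so
  b(s)^2 = 64*s^10.
Integrating from 0 to t:
  <X>_t = int_0^t (64*s^10) ds = 64*t^11/11.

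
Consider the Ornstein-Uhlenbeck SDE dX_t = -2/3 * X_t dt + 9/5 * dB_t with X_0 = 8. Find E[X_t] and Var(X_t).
E[X_t] = 8*exp(-2*t/3); Var(X_t) = 243/100 - 243*exp(-4*t/3)/100

The OU SDE dX = -theta X dt + sigma dB admits the integrating factor exp(theta t): d(exp(theta t) X_t) = sigma exp(theta t) dB_t. Integrating from 0 to t:
  X_t = x_0 * exp(-theta t) + sigma * int_0^t exp(-theta (t-s)) dB_s.
The Itô integral has mean 0 and (by the Itô isometry) variance sigma^2 * int_0^t exp(-2 theta (t - s)) ds = sigma^2 * (1 - exp(-2 theta t)) / (2 theta).
With theta = 2/3, sigma = 9/5, x_0 = 8:
  E[X_t] = 8 * exp(-2/3 t) = 8*exp(-2*t/3)
  Var(X_t) = (9/5)^2 * (1 - exp(-2*2/3 t)) / (2 * 2/3) = 243/100 - 243*exp(-4*t/3)/100.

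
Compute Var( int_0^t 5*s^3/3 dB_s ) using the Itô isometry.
Var = 25*t^7/63

The Itô integral of a deterministic integrand f(s) has mean 0 because each increment f(s) * (B_{s+ds} - B_s) has mean 0. By the Itô isometry:
  Var( int_0^t f(s) dB_s ) = E[ (int_0^t f(s) dB_s)^2 ] = int_0^t f(s)^2 ds.
Here f(s) = 5*s^3/3, so f(s)^2 = 25*s^6/9. Integrate:
  int_0^t (25*s^6/9) ds = 25*t^7/63.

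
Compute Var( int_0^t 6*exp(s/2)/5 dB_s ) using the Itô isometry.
Var = 36*exp(t)/25 - 36/25

The Itô integral of a deterministic integrand f(s) has mean 0 because each increment f(s) * (B_{s+ds} - B_s) has mean 0. By the Itô isometry:
  Var( int_0^t f(s) dB_s ) = E[ (int_0^t f(s) dB_s)^2 ] = int_0^t f(s)^2 ds.
Here f(s) = 6*exp(s/2)/5, so f(s)^2 = 36*exp(s)/25. Integrate:
  int_0^t (36*exp(s)/25) ds = 36*exp(t)/25 - 36/25.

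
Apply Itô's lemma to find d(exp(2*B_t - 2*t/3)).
d(exp(2*B_t - 2*t/3)) = (4*exp(2*B_t - 2*t/3)/3) dt + (2*exp(2*B_t - 2*t/3)) dB_t

Itô's formula for f(t, x): d f(t, B_t) = (f_t + (1/2) f_xx) dt + f_x dB_t. Compute partials of f(t, x) = exp(-2*t/3 + 2*x):
  f_t(t,x)  = -2*exp(-2*t/3 + 2*x)/3
  f_x(t,x)  = 2*exp(-2*t/3 + 2*x)
  f_xx(t,x) = 4*exp(-2*t/3 + 2*x)
Assemble drift = f_t + (1/2) f_xx = 4*exp(-2*t/3 + 2*x)/3 and diffusion = f_x = 2*exp(-2*t/3 + 2*x). Substituting x = B_t:
  d(exp(2*B_t - 2*t/3)) = (4*exp(2*B_t - 2*t/3)/3) dt + (2*exp(2*B_t - 2*t/3)) dB_t.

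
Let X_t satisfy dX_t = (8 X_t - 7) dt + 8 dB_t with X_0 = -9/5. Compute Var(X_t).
Var(X_t) = 4*exp(16*t) - 4

The variance V(t) = Var(X_t) satisfies V'(t) = 2 a V(t) + c^2 with V(0) = 0 (drift coefficient is linear in X, diffusion is constant). With a = 8, c = 8, the solution is
  V(t) = (c^2 / (2 a)) * (exp(2 a t) - 1)
       = (8^2 / (2*8)) * (exp(16 t) - 1)
       = 4*exp(16*t) - 4.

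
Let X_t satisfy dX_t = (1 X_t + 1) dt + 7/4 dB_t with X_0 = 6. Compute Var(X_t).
Var(X_t) = 49*exp(2*t)/32 - 49/32

The variance V(t) = Var(X_t) satisfies V'(t) = 2 a V(t) + c^2 with V(0) = 0 (drift coefficient is linear in X, diffusion is constant). With a = 1, c = 7/4, the solution is
  V(t) = (c^2 / (2 a)) * (exp(2 a t) - 1)
       = ((7/4)^2 / (2*1)) * (exp(2 t) - 1)
       = 49*exp(2*t)/32 - 49/32.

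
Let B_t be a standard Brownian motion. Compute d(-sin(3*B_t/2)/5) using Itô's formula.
d(-sin(3*B_t/2)/5) = (9*sin(3*B_t/2)/40) dt + (-3*cos(3*B_t/2)/10) dB_t

Itô's formula for f(B_t) gives d f(B_t) = f'(B_t) dB_t + (1/2) f''(B_t) dt. Compute derivatives of f(x) = -sin(3*x/2)/5:
  f'(x)  = -3*cos(3*x/2)/10
  f''(x) = 9*sin(3*x/2)/20
Substitute x = B_t and multiply the f'' term by 1/2:
  drift     = (1/2) * (9*sin(3*x/2)/20) evaluated at B_t = 9*sin(3*B_t/2)/40
  diffusion = (-3*cos(3*x/2)/10) evaluated at B_t = -3*cos(3*B_t/2)/10
Therefore d(-sin(3*B_t/2)/5) = (9*sin(3*B_t/2)/40) dt + (-3*cos(3*B_t/2)/10) dB_t.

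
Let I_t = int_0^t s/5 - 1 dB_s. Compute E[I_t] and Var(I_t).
E[I_t] = 0; Var(I_t) = t*(t^2 - 15*t + 75)/75

The Itô integral of a deterministic integrand f(s) has mean 0 because each increment f(s) * (B_{s+ds} - B_s) has mean 0. By the Itô isometry:
  Var( int_0^t f(s) dB_s ) = E[ (int_0^t f(s) dB_s)^2 ] = int_0^t f(s)^2 ds.
Here f(s) = s/5 - 1, so f(s)^2 = (s - 5)^2/25. Integrate:
  int_0^t ((s - 5)^2/25) ds = t*(t^2 - 15*t + 75)/75.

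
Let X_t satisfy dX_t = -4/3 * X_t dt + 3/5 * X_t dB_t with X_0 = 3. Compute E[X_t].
E[X_t] = 3*exp(-4*t/3)

For GBM dX = mu X dt + sigma X dB with X_0 = x_0, apply Itô to Y = log X: dY = (mu - sigma^2/2) dt + sigma dB, so Y_t = log(x_0) + (mu - sigma^2/2) t + sigma B_t and hence X_t = x_0 * exp((mu - sigma^2/2) t + sigma B_t).
With mu = -4/3, sigma = 3/5, x_0 = 3, this gives:
  X_t = 3 * exp((-227/150) * t + (3/5) * B_t).
Since sigma*B_t ~ Normal(0, sigma^2 t), E[exp(sigma*B_t)] = exp(sigma^2 t / 2); so E[X_t] = x_0 * exp((mu - sigma^2/2) t) * exp(sigma^2 t / 2) = x_0 * exp(mu t) = 3*exp(-4*t/3).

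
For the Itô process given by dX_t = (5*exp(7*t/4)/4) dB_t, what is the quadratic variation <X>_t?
<X>_t = 25*exp(7*t/2)/56 - 25/56

For an Itô process dX_t = a(t) dt + b(t) dB_t, the quadratic variation is <X>_t = int_0^t b(s)^2 ds (the drift term does not contribute). Here b(s) = 5*exp(7*s/4)/4, so
  b(s)^2 = 25*exp(7*s/2)/16.
Integrating from 0 to t:
  <X>_t = int_0^t (25*exp(7*s/2)/16) ds = 25*exp(7*t/2)/56 - 25/56.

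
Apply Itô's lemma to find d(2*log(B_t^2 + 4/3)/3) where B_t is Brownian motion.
d(2*log(B_t^2 + 4/3)/3) = (2*(4 - 3*B_t^2)/(3*B_t^2 + 4)^2) dt + (4*B_t/(3*B_t^2 + 4)) dB_t

Itô's formula for f(B_t) gives d f(B_t) = f'(B_t) dB_t + (1/2) f''(B_t) dt. Compute derivatives of f(x) = 2*log(x^2 + 4/3)/3:
  f'(x)  = 4*x/(3*x^2 + 4)
  f''(x) = 4*(4 - 3*x^2)/(3*x^2 + 4)^2
Substitute x = B_t and multiply the f'' term by 1/2:
  drift     = (1/2) * (4*(4 - 3*x^2)/(3*x^2 + 4)^2) evaluated at B_t = 2*(4 - 3*B_t^2)/(3*B_t^2 + 4)^2
  diffusion = (4*x/(3*x^2 + 4)) evaluated at B_t = 4*B_t/(3*B_t^2 + 4)
Therefore d(2*log(B_t^2 + 4/3)/3) = (2*(4 - 3*B_t^2)/(3*B_t^2 + 4)^2) dt + (4*B_t/(3*B_t^2 + 4)) dB_t.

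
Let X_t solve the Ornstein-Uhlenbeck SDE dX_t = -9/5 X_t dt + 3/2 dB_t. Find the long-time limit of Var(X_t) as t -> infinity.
lim Var(X_t) = 5/8

The OU SDE dX = -theta X dt + sigma dB admits the integrating factor exp(theta t): d(exp(theta t) X_t) = sigma exp(theta t) dB_t. Integrating from 0 to t gives X_t = x_0 * exp(-theta t) + sigma * int_0^t exp(-theta (t-s)) dB_s for any initial x_0. The Itô integral has variance (by the Itô isometry) sigma^2 * int_0^t exp(-2 theta (t - s)) ds = sigma^2 * (1 - exp(-2 theta t)) / (2 theta), independent of x_0.
With theta = 9/5, sigma = 3/2:
  Var(X_t) = (3/2)^2 * (1 - exp(-2*9/5 t)) / (2 * 9/5) = 5/8 - 5*exp(-18*t/5)/8.
As t -> infinity, exp(-2*9/5 t) -> 0, so the stationary variance is sigma^2 / (2 theta) = 5/8.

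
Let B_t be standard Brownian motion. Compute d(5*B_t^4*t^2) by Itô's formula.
d(5*B_t^4*t^2) = (10*B_t^2*t*(B_t^2 + 3*t)) dt + (20*B_t^3*t^2) dB_t

Itô's formula for f(t, x): d f(t, B_t) = (f_t + (1/2) f_xx) dt + f_x dB_t. Compute partials of f(t, x) = 5*t^2*x^4:
  f_t(t,x)  = 10*t*x^4
  f_x(t,x)  = 20*t^2*x^3
  f_xx(t,x) = 60*t^2*x^2
Assemble drift = f_t + (1/2) f_xx = 10*t*x^2*(3*t + x^2) and diffusion = f_x = 20*t^2*x^3. Substituting x = B_t:
  d(5*B_t^4*t^2) = (10*B_t^2*t*(B_t^2 + 3*t)) dt + (20*B_t^3*t^2) dB_t.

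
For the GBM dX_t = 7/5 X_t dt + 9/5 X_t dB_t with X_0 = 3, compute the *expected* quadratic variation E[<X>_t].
E[<X>_t] = 729*exp(151*t/25)/151 - 729/151

<X>_t = int_0^t ((9/5) * X_s)^2 ds. Taking expectation inside the integral: E[<X>_t] = (9/5)^2 * int_0^t E[X_s^2] ds. For GBM, E[X_s^2] = x_0^2 * exp((2 mu + sigma^2) s). Integrating:
  E[<X>_t] = (9/5)^2 * 3^2 * (exp((2*(7/5) + (9/5)^2) t) - 1) / (2*(7/5) + (9/5)^2)
           = (9/5)^2 * 3^2 * (exp((151/25) t) - 1) / (151/25) = 729*exp(151*t/25)/151 - 729/151.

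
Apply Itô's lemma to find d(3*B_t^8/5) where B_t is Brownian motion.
d(3*B_t^8/5) = (84*B_t^6/5) dt + (24*B_t^7/5) dB_t

Itô's formula for f(B_t) gives d f(B_t) = f'(B_t) dB_t + (1/2) f''(B_t) dt. Compute derivatives of f(x) = 3*x^8/5:
  f'(x)  = 24*x^7/5
  f''(x) = 168*x^6/5
Substitute x = B_t and multiply the f'' term by 1/2:
  drift     = (1/2) * (168*x^6/5) evaluated at B_t = 84*B_t^6/5
  diffusion = (24*x^7/5) evaluated at B_t = 24*B_t^7/5
Therefore d(3*B_t^8/5) = (84*B_t^6/5) dt + (24*B_t^7/5) dB_t.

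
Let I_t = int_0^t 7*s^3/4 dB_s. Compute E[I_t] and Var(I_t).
E[I_t] = 0; Var(I_t) = 7*t^7/16

The Itô integral of a deterministic integrand f(s) has mean 0 because each increment f(s) * (B_{s+ds} - B_s) has mean 0. By the Itô isometry:
  Var( int_0^t f(s) dB_s ) = E[ (int_0^t f(s) dB_s)^2 ] = int_0^t f(s)^2 ds.
Here f(s) = 7*s^3/4, so f(s)^2 = 49*s^6/16. Integrate:
  int_0^t (49*s^6/16) ds = 7*t^7/16.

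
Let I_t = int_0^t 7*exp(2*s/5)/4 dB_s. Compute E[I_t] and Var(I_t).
E[I_t] = 0; Var(I_t) = 245*exp(4*t/5)/64 - 245/64

The Itô integral of a deterministic integrand f(s) has mean 0 because each increment f(s) * (B_{s+ds} - B_s) has mean 0. By the Itô isometry:
  Var( int_0^t f(s) dB_s ) = E[ (int_0^t f(s) dB_s)^2 ] = int_0^t f(s)^2 ds.
Here f(s) = 7*exp(2*s/5)/4, so f(s)^2 = 49*exp(4*s/5)/16. Integrate:
  int_0^t (49*exp(4*s/5)/16) ds = 245*exp(4*t/5)/64 - 245/64.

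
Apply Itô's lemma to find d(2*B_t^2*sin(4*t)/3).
d(2*B_t^2*sin(4*t)/3) = (8*B_t^2*cos(4*t)/3 + 2*sin(4*t)/3) dt + (4*B_t*sin(4*t)/3) dB_t

Itô's formula for f(t, x): d f(t, B_t) = (f_t + (1/2) f_xx) dt + f_x dB_t. Compute partials of f(t, x) = 2*x^2*sin(4*t)/3:
  f_t(t,x)  = 8*x^2*cos(4*t)/3
  f_x(t,x)  = 4*x*sin(4*t)/3
  f_xx(t,x) = 4*sin(4*t)/3
Assemble drift = f_t + (1/2) f_xx = 8*x^2*cos(4*t)/3 + 2*sin(4*t)/3 and diffusion = f_x = 4*x*sin(4*t)/3. Substituting x = B_t:
  d(2*B_t^2*sin(4*t)/3) = (8*B_t^2*cos(4*t)/3 + 2*sin(4*t)/3) dt + (4*B_t*sin(4*t)/3) dB_t.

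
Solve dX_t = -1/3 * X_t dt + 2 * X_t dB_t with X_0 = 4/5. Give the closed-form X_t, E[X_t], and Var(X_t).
X_t = 4/5 * exp((-7/3) t + (2) B_t); E[X_t] = 4*exp(-t/3)/5; Var(X_t) = (16*exp(4*t) - 16)*exp(-2*t/3)/25

For GBM dX = mu X dt + sigma X dB with X_0 = x_0, apply Itô to Y = log X: dY = (mu - sigma^2/2) dt + sigma dB, so Y_t = log(x_0) + (mu - sigma^2/2) t + sigma B_t and hence X_t = x_0 * exp((mu - sigma^2/2) t + sigma B_t).
With mu = -1/3, sigma = 2, x_0 = 4/5, this gives:
  X_t = 4/5 * exp((-7/3) * t + (2) * B_t).
Since sigma*B_t ~ Normal(0, sigma^2 t), E[exp(sigma*B_t)] = exp(sigma^2 t / 2); so E[X_t] = x_0 * exp((mu - sigma^2/2) t) * exp(sigma^2 t / 2) = x_0 * exp(mu t) = 4*exp(-t/3)/5.
Var(X_t) = E[X_t^2] - (E[X_t])^2 = x_0^2 * exp(2 mu t) * (exp(sigma^2 t) - 1) = (16*exp(4*t) - 16)*exp(-2*t/3)/25.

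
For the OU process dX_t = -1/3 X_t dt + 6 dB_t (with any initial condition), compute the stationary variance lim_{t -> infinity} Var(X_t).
lim Var(X_t) = 54

The OU SDE dX = -theta X dt + sigma dB admits the integrating factor exp(theta t): d(exp(theta t) X_t) = sigma exp(theta t) dB_t. Integrating from 0 to t gives X_t = x_0 * exp(-theta t) + sigma * int_0^t exp(-theta (t-s)) dB_s for any initial x_0. The Itô integral has variance (by the Itô isometry) sigma^2 * int_0^t exp(-2 theta (t - s)) ds = sigma^2 * (1 - exp(-2 theta t)) / (2 theta), independent of x_0.
With theta = 1/3, sigma = 6:
  Var(X_t) = (6)^2 * (1 - exp(-2*1/3 t)) / (2 * 1/3) = 54 - 54*exp(-2*t/3).
As t -> infinity, exp(-2*1/3 t) -> 0, so the stationary variance is sigma^2 / (2 theta) = 54.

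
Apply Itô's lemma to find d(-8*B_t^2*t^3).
d(-8*B_t^2*t^3) = (8*t^2*(-3*B_t^2 - t)) dt + (-16*B_t*t^3) dB_t

Itô's formula for f(t, x): d f(t, B_t) = (f_t + (1/2) f_xx) dt + f_x dB_t. Compute partials of f(t, x) = -8*t^3*x^2:
  f_t(t,x)  = -24*t^2*x^2
  f_x(t,x)  = -16*t^3*x
  f_xx(t,x) = -16*t^3
Assemble drift = f_t + (1/2) f_xx = 8*t^2*(-t - 3*x^2) and diffusion = f_x = -16*t^3*x. Substituting x = B_t:
  d(-8*B_t^2*t^3) = (8*t^2*(-3*B_t^2 - t)) dt + (-16*B_t*t^3) dB_t.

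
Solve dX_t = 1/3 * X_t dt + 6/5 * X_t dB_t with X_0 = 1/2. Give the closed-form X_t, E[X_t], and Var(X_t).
X_t = 1/2 * exp((-29/75) t + (6/5) B_t); E[X_t] = exp(t/3)/2; Var(X_t) = (exp(36*t/25) - 1)*exp(2*t/3)/4

For GBM dX = mu X dt + sigma X dB with X_0 = x_0, apply Itô to Y = log X: dY = (mu - sigma^2/2) dt + sigma dB, so Y_t = log(x_0) + (mu - sigma^2/2) t + sigma B_t and hence X_t = x_0 * exp((mu - sigma^2/2) t + sigma B_t).
With mu = 1/3, sigma = 6/5, x_0 = 1/2, this gives:
  X_t = 1/2 * exp((-29/75) * t + (6/5) * B_t).
Since sigma*B_t ~ Normal(0, sigma^2 t), E[exp(sigma*B_t)] = exp(sigma^2 t / 2); so E[X_t] = x_0 * exp((mu - sigma^2/2) t) * exp(sigma^2 t / 2) = x_0 * exp(mu t) = exp(t/3)/2.
Var(X_t) = E[X_t^2] - (E[X_t])^2 = x_0^2 * exp(2 mu t) * (exp(sigma^2 t) - 1) = (exp(36*t/25) - 1)*exp(2*t/3)/4.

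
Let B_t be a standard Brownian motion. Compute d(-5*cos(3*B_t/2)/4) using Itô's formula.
d(-5*cos(3*B_t/2)/4) = (45*cos(3*B_t/2)/32) dt + (15*sin(3*B_t/2)/8) dB_t

Itô's formula for f(B_t) gives d f(B_t) = f'(B_t) dB_t + (1/2) f''(B_t) dt. Compute derivatives of f(x) = -5*cos(3*x/2)/4:
  f'(x)  = 15*sin(3*x/2)/8
  f''(x) = 45*cos(3*x/2)/16
Substitute x = B_t and multiply the f'' term by 1/2:
  drift     = (1/2) * (45*cos(3*x/2)/16) evaluated at B_t = 45*cos(3*B_t/2)/32
  diffusion = (15*sin(3*x/2)/8) evaluated at B_t = 15*sin(3*B_t/2)/8
Therefore d(-5*cos(3*B_t/2)/4) = (45*cos(3*B_t/2)/32) dt + (15*sin(3*B_t/2)/8) dB_t.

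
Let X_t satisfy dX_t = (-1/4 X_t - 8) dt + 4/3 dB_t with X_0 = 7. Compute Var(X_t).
Var(X_t) = 32/9 - 32*exp(-t/2)/9

The variance V(t) = Var(X_t) satisfies V'(t) = 2 a V(t) + c^2 with V(0) = 0 (drift coefficient is linear in X, diffusion is constant). With a = -1/4, c = 4/3, the solution is
  V(t) = (c^2 / (2 a)) * (exp(2 a t) - 1)
       = ((4/3)^2 / (2*(-1/4))) * (exp((-1/2) t) - 1)
       = 32/9 - 32*exp(-t/2)/9.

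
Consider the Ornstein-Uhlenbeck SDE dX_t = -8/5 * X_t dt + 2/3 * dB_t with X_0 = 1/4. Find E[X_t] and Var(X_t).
E[X_t] = exp(-8*t/5)/4; Var(X_t) = 5/36 - 5*exp(-16*t/5)/36

The OU SDE dX = -theta X dt + sigma dB admits the integrating factor exp(theta t): d(exp(theta t) X_t) = sigma exp(theta t) dB_t. Integrating from 0 to t:
  X_t = x_0 * exp(-theta t) + sigma * int_0^t exp(-theta (t-s)) dB_s.
The Itô integral has mean 0 and (by the Itô isometry) variance sigma^2 * int_0^t exp(-2 theta (t - s)) ds = sigma^2 * (1 - exp(-2 theta t)) / (2 theta).
With theta = 8/5, sigma = 2/3, x_0 = 1/4:
  E[X_t] = 1/4 * exp(-8/5 t) = exp(-8*t/5)/4
  Var(X_t) = (2/3)^2 * (1 - exp(-2*8/5 t)) / (2 * 8/5) = 5/36 - 5*exp(-16*t/5)/36.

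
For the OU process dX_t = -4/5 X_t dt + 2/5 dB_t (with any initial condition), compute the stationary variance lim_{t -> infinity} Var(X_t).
lim Var(X_t) = 1/10

The OU SDE dX = -theta X dt + sigma dB admits the integrating factor exp(theta t): d(exp(theta t) X_t) = sigma exp(theta t) dB_t. Integrating from 0 to t gives X_t = x_0 * exp(-theta t) + sigma * int_0^t exp(-theta (t-s)) dB_s for any initial x_0. The Itô integral has variance (by the Itô isometry) sigma^2 * int_0^t exp(-2 theta (t - s)) ds = sigma^2 * (1 - exp(-2 theta t)) / (2 theta), independent of x_0.
With theta = 4/5, sigma = 2/5:
  Var(X_t) = (2/5)^2 * (1 - exp(-2*4/5 t)) / (2 * 4/5) = 1/10 - exp(-8*t/5)/10.
As t -> infinity, exp(-2*4/5 t) -> 0, so the stationary variance is sigma^2 / (2 theta) = 1/10.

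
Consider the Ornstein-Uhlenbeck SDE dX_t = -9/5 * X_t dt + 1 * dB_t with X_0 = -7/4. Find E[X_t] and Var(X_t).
E[X_t] = -7*exp(-9*t/5)/4; Var(X_t) = 5/18 - 5*exp(-18*t/5)/18

The OU SDE dX = -theta X dt + sigma dB admits the integrating factor exp(theta t): d(exp(theta t) X_t) = sigma exp(theta t) dB_t. Integrating from 0 to t:
  X_t = x_0 * exp(-theta t) + sigma * int_0^t exp(-theta (t-s)) dB_s.
The Itô integral has mean 0 and (by the Itô isometry) variance sigma^2 * int_0^t exp(-2 theta (t - s)) ds = sigma^2 * (1 - exp(-2 theta t)) / (2 theta).
With theta = 9/5, sigma = 1, x_0 = -7/4:
  E[X_t] = -7/4 * exp(-9/5 t) = -7*exp(-9*t/5)/4
  Var(X_t) = (1)^2 * (1 - exp(-2*9/5 t)) / (2 * 9/5) = 5/18 - 5*exp(-18*t/5)/18.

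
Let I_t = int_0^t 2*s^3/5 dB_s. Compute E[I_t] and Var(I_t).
E[I_t] = 0; Var(I_t) = 4*t^7/175

The Itô integral of a deterministic integrand f(s) has mean 0 because each increment f(s) * (B_{s+ds} - B_s) has mean 0. By the Itô isometry:
  Var( int_0^t f(s) dB_s ) = E[ (int_0^t f(s) dB_s)^2 ] = int_0^t f(s)^2 ds.
Here f(s) = 2*s^3/5, so f(s)^2 = 4*s^6/25. Integrate:
  int_0^t (4*s^6/25) ds = 4*t^7/175.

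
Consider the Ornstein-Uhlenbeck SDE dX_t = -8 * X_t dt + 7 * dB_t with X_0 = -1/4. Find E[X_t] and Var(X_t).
E[X_t] = -exp(-8*t)/4; Var(X_t) = 49/16 - 49*exp(-16*t)/16

The OU SDE dX = -theta X dt + sigma dB admits the integrating factor exp(theta t): d(exp(theta t) X_t) = sigma exp(theta t) dB_t. Integrating from 0 to t:
  X_t = x_0 * exp(-theta t) + sigma * int_0^t exp(-theta (t-s)) dB_s.
The Itô integral has mean 0 and (by the Itô isometry) variance sigma^2 * int_0^t exp(-2 theta (t - s)) ds = sigma^2 * (1 - exp(-2 theta t)) / (2 theta).
With theta = 8, sigma = 7, x_0 = -1/4:
  E[X_t] = -1/4 * exp(-8 t) = -exp(-8*t)/4
  Var(X_t) = (7)^2 * (1 - exp(-2*8 t)) / (2 * 8) = 49/16 - 49*exp(-16*t)/16.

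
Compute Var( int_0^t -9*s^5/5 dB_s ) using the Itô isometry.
Var = 81*t^11/275

The Itô integral of a deterministic integrand f(s) has mean 0 because each increment f(s) * (B_{s+ds} - B_s) has mean 0. By the Itô isometry:
  Var( int_0^t f(s) dB_s ) = E[ (int_0^t f(s) dB_s)^2 ] = int_0^t f(s)^2 ds.
Here f(s) = -9*s^5/5, so f(s)^2 = 81*s^10/25. Integrate:
  int_0^t (81*s^10/25) ds = 81*t^11/275.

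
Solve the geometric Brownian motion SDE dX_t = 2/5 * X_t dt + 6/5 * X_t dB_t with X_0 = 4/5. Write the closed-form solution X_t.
X_t = 4/5 * exp((-8/25) * t + (6/5) * B_t)

For GBM dX = mu X dt + sigma X dB with X_0 = x_0, apply Itô to Y = log X: dY = (mu - sigma^2/2) dt + sigma dB, so Y_t = log(x_0) + (mu - sigma^2/2) t + sigma B_t and hence X_t = x_0 * exp((mu - sigma^2/2) t + sigma B_t).
With mu = 2/5, sigma = 6/5, x_0 = 4/5, this gives:
  X_t = 4/5 * exp((-8/25) * t + (6/5) * B_t).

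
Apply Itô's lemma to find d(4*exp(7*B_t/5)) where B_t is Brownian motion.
d(4*exp(7*B_t/5)) = (98*exp(7*B_t/5)/25) dt + (28*exp(7*B_t/5)/5) dB_t

Itô's formula for f(B_t) gives d f(B_t) = f'(B_t) dB_t + (1/2) f''(B_t) dt. Compute derivatives of f(x) = 4*exp(7*x/5):
  f'(x)  = 28*exp(7*x/5)/5
  f''(x) = 196*exp(7*x/5)/25
Substitute x = B_t and multiply the f'' term by 1/2:
  drift     = (1/2) * (196*exp(7*x/5)/25) evaluated at B_t = 98*exp(7*B_t/5)/25
  diffusion = (28*exp(7*x/5)/5) evaluated at B_t = 28*exp(7*B_t/5)/5
Therefore d(4*exp(7*B_t/5)) = (98*exp(7*B_t/5)/25) dt + (28*exp(7*B_t/5)/5) dB_t.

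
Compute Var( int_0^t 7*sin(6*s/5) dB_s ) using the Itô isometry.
Var = 49*t/2 - 245*sin(12*t/5)/24

The Itô integral of a deterministic integrand f(s) has mean 0 because each increment f(s) * (B_{s+ds} - B_s) has mean 0. By the Itô isometry:
  Var( int_0^t f(s) dB_s ) = E[ (int_0^t f(s) dB_s)^2 ] = int_0^t f(s)^2 ds.
Here f(s) = 7*sin(6*s/5), so f(s)^2 = 49*sin(6*s/5)^2. Integrate:
  int_0^t (49*sin(6*s/5)^2) ds = 49*t/2 - 245*sin(12*t/5)/24.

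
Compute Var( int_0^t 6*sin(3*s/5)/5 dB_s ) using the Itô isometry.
Var = 18*t/25 - 3*sin(6*t/5)/5

The Itô integral of a deterministic integrand f(s) has mean 0 because each increment f(s) * (B_{s+ds} - B_s) has mean 0. By the Itô isometry:
  Var( int_0^t f(s) dB_s ) = E[ (int_0^t f(s) dB_s)^2 ] = int_0^t f(s)^2 ds.
Here f(s) = 6*sin(3*s/5)/5, so f(s)^2 = 36*sin(3*s/5)^2/25. Integrate:
  int_0^t (36*sin(3*s/5)^2/25) ds = 18*t/25 - 3*sin(6*t/5)/5.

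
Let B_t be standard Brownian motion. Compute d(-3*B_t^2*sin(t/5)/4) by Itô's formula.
d(-3*B_t^2*sin(t/5)/4) = (-3*B_t^2*cos(t/5)/20 - 3*sin(t/5)/4) dt + (-3*B_t*sin(t/5)/2) dB_t

Itô's formula for f(t, x): d f(t, B_t) = (f_t + (1/2) f_xx) dt + f_x dB_t. Compute partials of f(t, x) = -3*x^2*sin(t/5)/4:
  f_t(t,x)  = -3*x^2*cos(t/5)/20
  f_x(t,x)  = -3*x*sin(t/5)/2
  f_xx(t,x) = -3*sin(t/5)/2
Assemble drift = f_t + (1/2) f_xx = -3*x^2*cos(t/5)/20 - 3*sin(t/5)/4 and diffusion = f_x = -3*x*sin(t/5)/2. Substituting x = B_t:
  d(-3*B_t^2*sin(t/5)/4) = (-3*B_t^2*cos(t/5)/20 - 3*sin(t/5)/4) dt + (-3*B_t*sin(t/5)/2) dB_t.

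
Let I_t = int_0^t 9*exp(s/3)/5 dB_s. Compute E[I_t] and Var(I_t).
E[I_t] = 0; Var(I_t) = 243*exp(2*t/3)/50 - 243/50

The Itô integral of a deterministic integrand f(s) has mean 0 because each increment f(s) * (B_{s+ds} - B_s) has mean 0. By the Itô isometry:
  Var( int_0^t f(s) dB_s ) = E[ (int_0^t f(s) dB_s)^2 ] = int_0^t f(s)^2 ds.
Here f(s) = 9*exp(s/3)/5, so f(s)^2 = 81*exp(2*s/3)/25. Integrate:
  int_0^t (81*exp(2*s/3)/25) ds = 243*exp(2*t/3)/50 - 243/50.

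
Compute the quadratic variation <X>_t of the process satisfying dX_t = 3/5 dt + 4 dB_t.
<X>_t = 16*t

For an Itô process dX_t = a(t) dt + b(t) dB_t, the quadratic variation is <X>_t = int_0^t b(s)^2 ds (the drift term does not contribute). Here b(s) = 4, so
  b(s)^2 = 16.
Integrating from 0 to t:
  <X>_t = int_0^t (16) ds = 16*t.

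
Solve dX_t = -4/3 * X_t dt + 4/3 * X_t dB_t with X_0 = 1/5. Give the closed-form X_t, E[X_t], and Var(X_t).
X_t = 1/5 * exp((-20/9) t + (4/3) B_t); E[X_t] = exp(-4*t/3)/5; Var(X_t) = (exp(16*t/9) - 1)*exp(-8*t/3)/25

For GBM dX = mu X dt + sigma X dB with X_0 = x_0, apply Itô to Y = log X: dY = (mu - sigma^2/2) dt + sigma dB, so Y_t = log(x_0) + (mu - sigma^2/2) t + sigma B_t and hence X_t = x_0 * exp((mu - sigma^2/2) t + sigma B_t).
With mu = -4/3, sigma = 4/3, x_0 = 1/5, this gives:
  X_t = 1/5 * exp((-20/9) * t + (4/3) * B_t).
Since sigma*B_t ~ Normal(0, sigma^2 t), E[exp(sigma*B_t)] = exp(sigma^2 t / 2); so E[X_t] = x_0 * exp((mu - sigma^2/2) t) * exp(sigma^2 t / 2) = x_0 * exp(mu t) = exp(-4*t/3)/5.
Var(X_t) = E[X_t^2] - (E[X_t])^2 = x_0^2 * exp(2 mu t) * (exp(sigma^2 t) - 1) = (exp(16*t/9) - 1)*exp(-8*t/3)/25.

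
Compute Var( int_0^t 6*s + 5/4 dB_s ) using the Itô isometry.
Var = t*(192*t^2 + 120*t + 25)/16

The Itô integral of a deterministic integrand f(s) has mean 0 because each increment f(s) * (B_{s+ds} - B_s) has mean 0. By the Itô isometry:
  Var( int_0^t f(s) dB_s ) = E[ (int_0^t f(s) dB_s)^2 ] = int_0^t f(s)^2 ds.
Here f(s) = 6*s + 5/4, so f(s)^2 = (24*s + 5)^2/16. Integrate:
  int_0^t ((24*s + 5)^2/16) ds = t*(192*t^2 + 120*t + 25)/16.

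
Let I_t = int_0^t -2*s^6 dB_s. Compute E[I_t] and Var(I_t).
E[I_t] = 0; Var(I_t) = 4*t^13/13

The Itô integral of a deterministic integrand f(s) has mean 0 because each increment f(s) * (B_{s+ds} - B_s) has mean 0. By the Itô isometry:
  Var( int_0^t f(s) dB_s ) = E[ (int_0^t f(s) dB_s)^2 ] = int_0^t f(s)^2 ds.
Here f(s) = -2*s^6, so f(s)^2 = 4*s^12. Integrate:
  int_0^t (4*s^12) ds = 4*t^13/13.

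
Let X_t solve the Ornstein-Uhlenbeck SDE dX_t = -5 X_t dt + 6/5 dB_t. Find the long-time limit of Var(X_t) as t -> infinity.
lim Var(X_t) = 18/125

The OU SDE dX = -theta X dt + sigma dB admits the integrating factor exp(theta t): d(exp(theta t) X_t) = sigma exp(theta t) dB_t. Integrating from 0 to t gives X_t = x_0 * exp(-theta t) + sigma * int_0^t exp(-theta (t-s)) dB_s for any initial x_0. The Itô integral has variance (by the Itô isometry) sigma^2 * int_0^t exp(-2 theta (t - s)) ds = sigma^2 * (1 - exp(-2 theta t)) / (2 theta), independent of x_0.
With theta = 5, sigma = 6/5:
  Var(X_t) = (6/5)^2 * (1 - exp(-2*5 t)) / (2 * 5) = 18/125 - 18*exp(-10*t)/125.
As t -> infinity, exp(-2*5 t) -> 0, so the stationary variance is sigma^2 / (2 theta) = 18/125.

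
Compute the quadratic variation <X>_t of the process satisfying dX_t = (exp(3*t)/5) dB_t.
<X>_t = exp(6*t)/150 - 1/150

For an Itô process dX_t = a(t) dt + b(t) dB_t, the quadratic variation is <X>_t = int_0^t b(s)^2 ds (the drift term does not contribute). Here b(s) = exp(3*s)/5, so
  b(s)^2 = exp(6*s)/25.
Integrating from 0 to t:
  <X>_t = int_0^t (exp(6*s)/25) ds = exp(6*t)/150 - 1/150.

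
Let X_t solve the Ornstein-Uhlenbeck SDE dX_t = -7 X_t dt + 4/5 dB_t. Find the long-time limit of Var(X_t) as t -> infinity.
lim Var(X_t) = 8/175

The OU SDE dX = -theta X dt + sigma dB admits the integrating factor exp(theta t): d(exp(theta t) X_t) = sigma exp(theta t) dB_t. Integrating from 0 to t gives X_t = x_0 * exp(-theta t) + sigma * int_0^t exp(-theta (t-s)) dB_s for any initial x_0. The Itô integral has variance (by the Itô isometry) sigma^2 * int_0^t exp(-2 theta (t - s)) ds = sigma^2 * (1 - exp(-2 theta t)) / (2 theta), independent of x_0.
With theta = 7, sigma = 4/5:
  Var(X_t) = (4/5)^2 * (1 - exp(-2*7 t)) / (2 * 7) = 8/175 - 8*exp(-14*t)/175.
As t -> infinity, exp(-2*7 t) -> 0, so the stationary variance is sigma^2 / (2 theta) = 8/175.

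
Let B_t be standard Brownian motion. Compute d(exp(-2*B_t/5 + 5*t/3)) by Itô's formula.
d(exp(-2*B_t/5 + 5*t/3)) = (131*exp(-2*B_t/5 + 5*t/3)/75) dt + (-2*exp(-2*B_t/5 + 5*t/3)/5) dB_t

Itô's formula for f(t, x): d f(t, B_t) = (f_t + (1/2) f_xx) dt + f_x dB_t. Compute partials of f(t, x) = exp(5*t/3 - 2*x/5):
  f_t(t,x)  = 5*exp(5*t/3 - 2*x/5)/3
  f_x(t,x)  = -2*exp(5*t/3 - 2*x/5)/5
  f_xx(t,x) = 4*exp(5*t/3 - 2*x/5)/25
Assemble drift = f_t + (1/2) f_xx = 131*exp(5*t/3 - 2*x/5)/75 and diffusion = f_x = -2*exp(5*t/3 - 2*x/5)/5. Substituting x = B_t:
  d(exp(-2*B_t/5 + 5*t/3)) = (131*exp(-2*B_t/5 + 5*t/3)/75) dt + (-2*exp(-2*B_t/5 + 5*t/3)/5) dB_t.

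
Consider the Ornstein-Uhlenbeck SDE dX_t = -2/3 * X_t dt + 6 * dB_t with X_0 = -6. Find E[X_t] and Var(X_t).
E[X_t] = -6*exp(-2*t/3); Var(X_t) = 27 - 27*exp(-4*t/3)

The OU SDE dX = -theta X dt + sigma dB admits the integrating factor exp(theta t): d(exp(theta t) X_t) = sigma exp(theta t) dB_t. Integrating from 0 to t:
  X_t = x_0 * exp(-theta t) + sigma * int_0^t exp(-theta (t-s)) dB_s.
The Itô integral has mean 0 and (by the Itô isometry) variance sigma^2 * int_0^t exp(-2 theta (t - s)) ds = sigma^2 * (1 - exp(-2 theta t)) / (2 theta).
With theta = 2/3, sigma = 6, x_0 = -6:
  E[X_t] = -6 * exp(-2/3 t) = -6*exp(-2*t/3)
  Var(X_t) = (6)^2 * (1 - exp(-2*2/3 t)) / (2 * 2/3) = 27 - 27*exp(-4*t/3).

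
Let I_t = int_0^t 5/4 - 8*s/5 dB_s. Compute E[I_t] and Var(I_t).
E[I_t] = 0; Var(I_t) = t*(1024*t^2 - 2400*t + 1875)/1200

The Itô integral of a deterministic integrand f(s) has mean 0 because each increment f(s) * (B_{s+ds} - B_s) has mean 0. By the Itô isometry:
  Var( int_0^t f(s) dB_s ) = E[ (int_0^t f(s) dB_s)^2 ] = int_0^t f(s)^2 ds.
Here f(s) = 5/4 - 8*s/5, so f(s)^2 = (32*s - 25)^2/400. Integrate:
  int_0^t ((32*s - 25)^2/400) ds = t*(1024*t^2 - 2400*t + 1875)/1200.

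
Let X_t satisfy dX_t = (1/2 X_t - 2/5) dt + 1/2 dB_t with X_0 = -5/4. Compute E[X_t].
E[X_t] = 4/5 - 41*exp(t/2)/20

Taking expectations and using E[dB_t] = 0, the mean m(t) = E[X_t] satisfies the ODE m'(t) = a m(t) + b with m(0) = x_0. With a = 1/2, b = -2/5, x_0 = -5/4, the solution is
  m(t) = x_0 * exp(a t) + (b/a) * (exp(a t) - 1)
       = (-5/4) * exp((1/2) t) + ((-2/5)/(1/2)) * (exp((1/2) t) - 1)
       = 4/5 - 41*exp(t/2)/20.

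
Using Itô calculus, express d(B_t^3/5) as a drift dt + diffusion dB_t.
d(B_t^3/5) = (3*B_t/5) dt + (3*B_t^2/5) dB_t

Itô's formula for f(B_t) gives d f(B_t) = f'(B_t) dB_t + (1/2) f''(B_t) dt. Compute derivatives of f(x) = x^3/5:
  f'(x)  = 3*x^2/5
  f''(x) = 6*x/5
Substitute x = B_t and multiply the f'' term by 1/2:
  drift     = (1/2) * (6*x/5) evaluated at B_t = 3*B_t/5
  diffusion = (3*x^2/5) evaluated at B_t = 3*B_t^2/5
Therefore d(B_t^3/5) = (3*B_t/5) dt + (3*B_t^2/5) dB_t.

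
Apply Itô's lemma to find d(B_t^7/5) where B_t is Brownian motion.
d(B_t^7/5) = (21*B_t^5/5) dt + (7*B_t^6/5) dB_t

Itô's formula for f(B_t) gives d f(B_t) = f'(B_t) dB_t + (1/2) f''(B_t) dt. Compute derivatives of f(x) = x^7/5:
  f'(x)  = 7*x^6/5
  f''(x) = 42*x^5/5
Substitute x = B_t and multiply the f'' term by 1/2:
  drift     = (1/2) * (42*x^5/5) evaluated at B_t = 21*B_t^5/5
  diffusion = (7*x^6/5) evaluated at B_t = 7*B_t^6/5
Therefore d(B_t^7/5) = (21*B_t^5/5) dt + (7*B_t^6/5) dB_t.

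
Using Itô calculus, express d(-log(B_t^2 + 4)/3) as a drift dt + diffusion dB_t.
d(-log(B_t^2 + 4)/3) = ((B_t^2 - 4)/(3*(B_t^2 + 4)^2)) dt + (-2*B_t/(3*B_t^2 + 12)) dB_t

Itô's formula for f(B_t) gives d f(B_t) = f'(B_t) dB_t + (1/2) f''(B_t) dt. Compute derivatives of f(x) = -log(x^2 + 4)/3:
  f'(x)  = -2*x/(3*x^2 + 12)
  f''(x) = 2*(x^2 - 4)/(3*(x^2 + 4)^2)
Substitute x = B_t and multiply the f'' term by 1/2:
  drift     = (1/2) * (2*(x^2 - 4)/(3*(x^2 + 4)^2)) evaluated at B_t = (B_t^2 - 4)/(3*(B_t^2 + 4)^2)
  diffusion = (-2*x/(3*x^2 + 12)) evaluated at B_t = -2*B_t/(3*B_t^2 + 12)
Therefore d(-log(B_t^2 + 4)/3) = ((B_t^2 - 4)/(3*(B_t^2 + 4)^2)) dt + (-2*B_t/(3*B_t^2 + 12)) dB_t.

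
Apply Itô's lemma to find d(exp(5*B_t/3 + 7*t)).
d(exp(5*B_t/3 + 7*t)) = (151*exp(5*B_t/3 + 7*t)/18) dt + (5*exp(5*B_t/3 + 7*t)/3) dB_t

Itô's formula for f(t, x): d f(t, B_t) = (f_t + (1/2) f_xx) dt + f_x dB_t. Compute partials of f(t, x) = exp(7*t + 5*x/3):
  f_t(t,x)  = 7*exp(7*t + 5*x/3)
  f_x(t,x)  = 5*exp(7*t + 5*x/3)/3
  f_xx(t,x) = 25*exp(7*t + 5*x/3)/9
Assemble drift = f_t + (1/2) f_xx = 151*exp(7*t + 5*x/3)/18 and diffusion = f_x = 5*exp(7*t + 5*x/3)/3. Substituting x = B_t:
  d(exp(5*B_t/3 + 7*t)) = (151*exp(5*B_t/3 + 7*t)/18) dt + (5*exp(5*B_t/3 + 7*t)/3) dB_t.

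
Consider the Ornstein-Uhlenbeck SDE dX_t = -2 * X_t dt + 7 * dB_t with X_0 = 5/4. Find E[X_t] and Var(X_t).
E[X_t] = 5*exp(-2*t)/4; Var(X_t) = 49/4 - 49*exp(-4*t)/4

The OU SDE dX = -theta X dt + sigma dB admits the integrating factor exp(theta t): d(exp(theta t) X_t) = sigma exp(theta t) dB_t. Integrating from 0 to t:
  X_t = x_0 * exp(-theta t) + sigma * int_0^t exp(-theta (t-s)) dB_s.
The Itô integral has mean 0 and (by the Itô isometry) variance sigma^2 * int_0^t exp(-2 theta (t - s)) ds = sigma^2 * (1 - exp(-2 theta t)) / (2 theta).
With theta = 2, sigma = 7, x_0 = 5/4:
  E[X_t] = 5/4 * exp(-2 t) = 5*exp(-2*t)/4
  Var(X_t) = (7)^2 * (1 - exp(-2*2 t)) / (2 * 2) = 49/4 - 49*exp(-4*t)/4.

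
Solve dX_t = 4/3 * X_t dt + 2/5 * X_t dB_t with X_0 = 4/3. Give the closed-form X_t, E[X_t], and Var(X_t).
X_t = 4/3 * exp((94/75) t + (2/5) B_t); E[X_t] = 4*exp(4*t/3)/3; Var(X_t) = 16*(exp(4*t/25) - 1)*exp(8*t/3)/9

For GBM dX = mu X dt + sigma X dB with X_0 = x_0, apply Itô to Y = log X: dY = (mu - sigma^2/2) dt + sigma dB, so Y_t = log(x_0) + (mu - sigma^2/2) t + sigma B_t and hence X_t = x_0 * exp((mu - sigma^2/2) t + sigma B_t).
With mu = 4/3, sigma = 2/5, x_0 = 4/3, this gives:
  X_t = 4/3 * exp((94/75) * t + (2/5) * B_t).
Since sigma*B_t ~ Normal(0, sigma^2 t), E[exp(sigma*B_t)] = exp(sigma^2 t / 2); so E[X_t] = x_0 * exp((mu - sigma^2/2) t) * exp(sigma^2 t / 2) = x_0 * exp(mu t) = 4*exp(4*t/3)/3.
Var(X_t) = E[X_t^2] - (E[X_t])^2 = x_0^2 * exp(2 mu t) * (exp(sigma^2 t) - 1) = 16*(exp(4*t/25) - 1)*exp(8*t/3)/9.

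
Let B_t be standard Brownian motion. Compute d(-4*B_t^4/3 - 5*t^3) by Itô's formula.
d(-4*B_t^4/3 - 5*t^3) = (-8*B_t^2 - 15*t^2) dt + (-16*B_t^3/3) dB_t

Itô's formula for f(t, x): d f(t, B_t) = (f_t + (1/2) f_xx) dt + f_x dB_t. Compute partials of f(t, x) = -5*t^3 - 4*x^4/3:
  f_t(t,x)  = -15*t^2
  f_x(t,x)  = -16*x^3/3
  f_xx(t,x) = -16*x^2
Assemble drift = f_t + (1/2) f_xx = -15*t^2 - 8*x^2 and diffusion = f_x = -16*x^3/3. Substituting x = B_t:
  d(-4*B_t^4/3 - 5*t^3) = (-8*B_t^2 - 15*t^2) dt + (-16*B_t^3/3) dB_t.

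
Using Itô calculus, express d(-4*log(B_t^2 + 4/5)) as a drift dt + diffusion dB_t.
d(-4*log(B_t^2 + 4/5)) = (20*(5*B_t^2 - 4)/(5*B_t^2 + 4)^2) dt + (-40*B_t/(5*B_t^2 + 4)) dB_t

Itô's formula for f(B_t) gives d f(B_t) = f'(B_t) dB_t + (1/2) f''(B_t) dt. Compute derivatives of f(x) = -4*log(x^2 + 4/5):
  f'(x)  = -40*x/(5*x^2 + 4)
  f''(x) = 40*(5*x^2 - 4)/(5*x^2 + 4)^2
Substitute x = B_t and multiply the f'' term by 1/2:
  drift     = (1/2) * (40*(5*x^2 - 4)/(5*x^2 + 4)^2) evaluated at B_t = 20*(5*B_t^2 - 4)/(5*B_t^2 + 4)^2
  diffusion = (-40*x/(5*x^2 + 4)) evaluated at B_t = -40*B_t/(5*B_t^2 + 4)
Therefore d(-4*log(B_t^2 + 4/5)) = (20*(5*B_t^2 - 4)/(5*B_t^2 + 4)^2) dt + (-40*B_t/(5*B_t^2 + 4)) dB_t.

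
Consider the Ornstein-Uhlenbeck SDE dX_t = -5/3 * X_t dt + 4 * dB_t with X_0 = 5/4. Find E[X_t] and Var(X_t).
E[X_t] = 5*exp(-5*t/3)/4; Var(X_t) = 24/5 - 24*exp(-10*t/3)/5

The OU SDE dX = -theta X dt + sigma dB admits the integrating factor exp(theta t): d(exp(theta t) X_t) = sigma exp(theta t) dB_t. Integrating from 0 to t:
  X_t = x_0 * exp(-theta t) + sigma * int_0^t exp(-theta (t-s)) dB_s.
The Itô integral has mean 0 and (by the Itô isometry) variance sigma^2 * int_0^t exp(-2 theta (t - s)) ds = sigma^2 * (1 - exp(-2 theta t)) / (2 theta).
With theta = 5/3, sigma = 4, x_0 = 5/4:
  E[X_t] = 5/4 * exp(-5/3 t) = 5*exp(-5*t/3)/4
  Var(X_t) = (4)^2 * (1 - exp(-2*5/3 t)) / (2 * 5/3) = 24/5 - 24*exp(-10*t/3)/5.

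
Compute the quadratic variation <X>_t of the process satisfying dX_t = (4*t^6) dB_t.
<X>_t = 16*t^13/13

For an Itô process dX_t = a(t) dt + b(t) dB_t, the quadratic variation is <X>_t = int_0^t b(s)^2 ds (the drift term does not contribute). Here b(s) = 4*s^6, so
  b(s)^2 = 16*s^12.
Integrating from 0 to t:
  <X>_t = int_0^t (16*s^12) ds = 16*t^13/13.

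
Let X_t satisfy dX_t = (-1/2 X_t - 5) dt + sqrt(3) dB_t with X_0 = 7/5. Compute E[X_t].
E[X_t] = -10 + 57*exp(-t/2)/5

Taking expectations and using E[dB_t] = 0, the mean m(t) = E[X_t] satisfies the ODE m'(t) = a m(t) + b with m(0) = x_0. With a = -1/2, b = -5, x_0 = 7/5, the solution is
  m(t) = x_0 * exp(a t) + (b/a) * (exp(a t) - 1)
       = (7/5) * exp((-1/2) t) + ((-5)/(-1/2)) * (exp((-1/2) t) - 1)
       = -10 + 57*exp(-t/2)/5.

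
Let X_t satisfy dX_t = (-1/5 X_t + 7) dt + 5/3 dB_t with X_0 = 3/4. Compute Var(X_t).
Var(X_t) = 125/18 - 125*exp(-2*t/5)/18

The variance V(t) = Var(X_t) satisfies V'(t) = 2 a V(t) + c^2 with V(0) = 0 (drift coefficient is linear in X, diffusion is constant). With a = -1/5, c = 5/3, the solution is
  V(t) = (c^2 / (2 a)) * (exp(2 a t) - 1)
       = ((5/3)^2 / (2*(-1/5))) * (exp((-2/5) t) - 1)
       = 125/18 - 125*exp(-2*t/5)/18.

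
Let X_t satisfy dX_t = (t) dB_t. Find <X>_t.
<X>_t = t^3/3

For an Itô process dX_t = a(t) dt + b(t) dB_t, the quadratic variation is <X>_t = int_0^t b(s)^2 ds (the drift term does not contribute). Here b(s) = s, so
  b(s)^2 = s^2.
Integrating from 0 to t:
  <X>_t = int_0^t (s^2) ds = t^3/3.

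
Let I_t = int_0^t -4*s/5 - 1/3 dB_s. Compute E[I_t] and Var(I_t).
E[I_t] = 0; Var(I_t) = t*(48*t^2 + 60*t + 25)/225

The Itô integral of a deterministic integrand f(s) has mean 0 because each increment f(s) * (B_{s+ds} - B_s) has mean 0. By the Itô isometry:
  Var( int_0^t f(s) dB_s ) = E[ (int_0^t f(s) dB_s)^2 ] = int_0^t f(s)^2 ds.
Here f(s) = -4*s/5 - 1/3, so f(s)^2 = (12*s + 5)^2/225. Integrate:
  int_0^t ((12*s + 5)^2/225) ds = t*(48*t^2 + 60*t + 25)/225.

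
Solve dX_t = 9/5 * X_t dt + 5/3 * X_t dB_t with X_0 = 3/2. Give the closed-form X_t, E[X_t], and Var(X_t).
X_t = 3/2 * exp((37/90) t + (5/3) B_t); E[X_t] = 3*exp(9*t/5)/2; Var(X_t) = 9*(exp(25*t/9) - 1)*exp(18*t/5)/4

For GBM dX = mu X dt + sigma X dB with X_0 = x_0, apply Itô to Y = log X: dY = (mu - sigma^2/2) dt + sigma dB, so Y_t = log(x_0) + (mu - sigma^2/2) t + sigma B_t and hence X_t = x_0 * exp((mu - sigma^2/2) t + sigma B_t).
With mu = 9/5, sigma = 5/3, x_0 = 3/2, this gives:
  X_t = 3/2 * exp((37/90) * t + (5/3) * B_t).
Since sigma*B_t ~ Normal(0, sigma^2 t), E[exp(sigma*B_t)] = exp(sigma^2 t / 2); so E[X_t] = x_0 * exp((mu - sigma^2/2) t) * exp(sigma^2 t / 2) = x_0 * exp(mu t) = 3*exp(9*t/5)/2.
Var(X_t) = E[X_t^2] - (E[X_t])^2 = x_0^2 * exp(2 mu t) * (exp(sigma^2 t) - 1) = 9*(exp(25*t/9) - 1)*exp(18*t/5)/4.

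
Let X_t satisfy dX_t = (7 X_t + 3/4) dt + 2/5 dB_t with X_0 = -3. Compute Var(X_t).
Var(X_t) = 2*exp(14*t)/175 - 2/175

The variance V(t) = Var(X_t) satisfies V'(t) = 2 a V(t) + c^2 with V(0) = 0 (drift coefficient is linear in X, diffusion is constant). With a = 7, c = 2/5, the solution is
  V(t) = (c^2 / (2 a)) * (exp(2 a t) - 1)
       = ((2/5)^2 / (2*7)) * (exp(14 t) - 1)
       = 2*exp(14*t)/175 - 2/175.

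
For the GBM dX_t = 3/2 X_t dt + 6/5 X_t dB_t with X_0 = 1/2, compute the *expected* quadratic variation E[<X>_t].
E[<X>_t] = 3*exp(111*t/25)/37 - 3/37

<X>_t = int_0^t ((6/5) * X_s)^2 ds. Taking expectation inside the integral: E[<X>_t] = (6/5)^2 * int_0^t E[X_s^2] ds. For GBM, E[X_s^2] = x_0^2 * exp((2 mu + sigma^2) s). Integrating:
  E[<X>_t] = (6/5)^2 * (1/2)^2 * (exp((2*(3/2) + (6/5)^2) t) - 1) / (2*(3/2) + (6/5)^2)
           = (6/5)^2 * (1/2)^2 * (exp((111/25) t) - 1) / (111/25) = 3*exp(111*t/25)/37 - 3/37.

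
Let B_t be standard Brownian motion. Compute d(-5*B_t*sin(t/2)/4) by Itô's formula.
d(-5*B_t*sin(t/2)/4) = (-5*B_t*cos(t/2)/8) dt + (-5*sin(t/2)/4) dB_t

Itô's formula for f(t, x): d f(t, B_t) = (f_t + (1/2) f_xx) dt + f_x dB_t. Compute partials of f(t, x) = -5*x*sin(t/2)/4:
  f_t(t,x)  = -5*x*cos(t/2)/8
  f_x(t,x)  = -5*sin(t/2)/4
  f_xx(t,x) = 0
Assemble drift = f_t + (1/2) f_xx = -5*x*cos(t/2)/8 and diffusion = f_x = -5*sin(t/2)/4. Substituting x = B_t:
  d(-5*B_t*sin(t/2)/4) = (-5*B_t*cos(t/2)/8) dt + (-5*sin(t/2)/4) dB_t.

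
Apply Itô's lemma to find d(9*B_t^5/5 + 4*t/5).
d(9*B_t^5/5 + 4*t/5) = (18*B_t^3 + 4/5) dt + (9*B_t^4) dB_t

Itô's formula for f(t, x): d f(t, B_t) = (f_t + (1/2) f_xx) dt + f_x dB_t. Compute partials of f(t, x) = 4*t/5 + 9*x^5/5:
  f_t(t,x)  = 4/5
  f_x(t,x)  = 9*x^4
  f_xx(t,x) = 36*x^3
Assemble drift = f_t + (1/2) f_xx = 18*x^3 + 4/5 and diffusion = f_x = 9*x^4. Substituting x = B_t:
  d(9*B_t^5/5 + 4*t/5) = (18*B_t^3 + 4/5) dt + (9*B_t^4) dB_t.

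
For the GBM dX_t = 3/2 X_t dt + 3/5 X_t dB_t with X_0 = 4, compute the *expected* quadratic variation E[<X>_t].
E[<X>_t] = 12*exp(84*t/25)/7 - 12/7

<X>_t = int_0^t ((3/5) * X_s)^2 ds. Taking expectation inside the integral: E[<X>_t] = (3/5)^2 * int_0^t E[X_s^2] ds. For GBM, E[X_s^2] = x_0^2 * exp((2 mu + sigma^2) s). Integrating:
  E[<X>_t] = (3/5)^2 * 4^2 * (exp((2*(3/2) + (3/5)^2) t) - 1) / (2*(3/2) + (3/5)^2)
           = (3/5)^2 * 4^2 * (exp((84/25) t) - 1) / (84/25) = 12*exp(84*t/25)/7 - 12/7.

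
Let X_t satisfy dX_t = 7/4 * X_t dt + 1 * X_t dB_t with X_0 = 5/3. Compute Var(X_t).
Var(X_t) = 25*(exp(t) - 1)*exp(7*t/2)/9

For GBM dX = mu X dt + sigma X dB with X_0 = x_0, apply Itô to Y = log X: dY = (mu - sigma^2/2) dt + sigma dB, so Y_t = log(x_0) + (mu - sigma^2/2) t + sigma B_t and hence X_t = x_0 * exp((mu - sigma^2/2) t + sigma B_t).
With mu = 7/4, sigma = 1, x_0 = 5/3, this gives:
  X_t = 5/3 * exp((5/4) * t + (1) * B_t).
Since sigma*B_t ~ Normal(0, sigma^2 t), E[exp(sigma*B_t)] = exp(sigma^2 t / 2); so E[X_t] = x_0 * exp((mu - sigma^2/2) t) * exp(sigma^2 t / 2) = x_0 * exp(mu t) = 5*exp(7*t/4)/3.
Var(X_t) = E[X_t^2] - (E[X_t])^2 = x_0^2 * exp(2 mu t) * (exp(sigma^2 t) - 1) = 25*(exp(t) - 1)*exp(7*t/2)/9.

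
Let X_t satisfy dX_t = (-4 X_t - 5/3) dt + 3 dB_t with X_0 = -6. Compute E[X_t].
E[X_t] = -5/12 - 67*exp(-4*t)/12

Taking expectations and using E[dB_t] = 0, the mean m(t) = E[X_t] satisfies the ODE m'(t) = a m(t) + b with m(0) = x_0. With a = -4, b = -5/3, x_0 = -6, the solution is
  m(t) = x_0 * exp(a t) + (b/a) * (exp(a t) - 1)
       = (-6) * exp((-4) t) + ((-5/3)/(-4)) * (exp((-4) t) - 1)
       = -5/12 - 67*exp(-4*t)/12.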